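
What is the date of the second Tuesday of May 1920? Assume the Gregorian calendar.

May 1, 1920 is a Saturday.
The first Tuesday is therefore May 4 (3 days later).
The second Tuesday is 4 + 1×7 = May 11.

May 11, 1920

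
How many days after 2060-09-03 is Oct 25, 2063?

1147

Sep 3, 2060 → Sep 3, 2061: 365 days.
Sep 3, 2061 → Sep 3, 2062: 365 days.
Sep 3, 2062 → Sep 3, 2063: 365 days.
Sep 3, 2063 → Oct 3, 2063: 30 days (September has 30).
Oct 3, 2063 → Oct 25, 2063: 22 days.
Total: 1147 days.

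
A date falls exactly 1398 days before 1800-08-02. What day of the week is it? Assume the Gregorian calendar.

Monday

First find the weekday of Aug 2, 1800. Doomsday rule: the anchor day for the 1800s is Friday. For year 00: 0÷12 = 0 r 0, and 0÷4 = 0, so 0+0+0 = 0.
Friday + 0 ≡ Friday — that's 1800's doomsday.
In August the doomsday date is Aug 8.
Aug 2 is 6 days before Aug 8; 6 mod 7 = 6, so Friday − 6 = Saturday.
1398 mod 7 = 5, so 1398 days before a Saturday is Saturday − 5 = Monday.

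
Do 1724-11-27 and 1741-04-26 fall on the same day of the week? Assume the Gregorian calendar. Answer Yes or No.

From Nov 27, 1724 to Apr 26, 1741 is 5994 days.
5994 mod 7 = 2, so they are different weekdays.
(Nov 27, 1724 is a Monday; Apr 26, 1741 is a Wednesday.)

No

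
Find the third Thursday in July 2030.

July 1, 2030 is a Monday.
The first Thursday is therefore July 4 (3 days later).
The third Thursday is 4 + 2×7 = July 18.

July 18, 2030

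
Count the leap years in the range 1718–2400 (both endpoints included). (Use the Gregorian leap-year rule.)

Multiples of 4 in [1718,2400]: 171.
Of those, multiples of 100: 7 (not leap unless ÷400).
Multiples of 400: 2.
Leap years = 171 − 7 + 2 = 166.

166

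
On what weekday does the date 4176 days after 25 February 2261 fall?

Feb 25, 2261 is a Monday.
4176 mod 7 = 4, so 4176 days after a Monday is Monday + 4 = Friday.

Friday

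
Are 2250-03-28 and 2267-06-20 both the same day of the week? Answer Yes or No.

From Mar 28, 2250 to Jun 20, 2267 is 6293 days.
6293 mod 7 = 0, so they are the same weekday.
(Mar 28, 2250 is a Thursday; Jun 20, 2267 is a Thursday.)

Yes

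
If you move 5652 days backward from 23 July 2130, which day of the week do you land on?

First find the weekday of Jul 23, 2130. Doomsday rule: the anchor day for the 2100s is Sunday. For year 30: 30÷12 = 2 r 6, and 6÷4 = 1, so 2+6+1 = 9.
Sunday + 9 ≡ Tuesday — that's 2130's doomsday.
In July the doomsday date is Jul 11.
Jul 23 is 12 days after Jul 11; 12 mod 7 = 5, so Tuesday + 5 = Sunday.
5652 mod 7 = 3, so 5652 days before a Sunday is Sunday − 3 = Thursday.

Thursday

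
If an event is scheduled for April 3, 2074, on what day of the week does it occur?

Doomsday rule: the anchor day for the 2000s is Tuesday. For year 74: 74÷12 = 6 r 2, and 2÷4 = 0, so 6+2+0 = 8.
Tuesday + 8 ≡ Wednesday — that's 2074's doomsday.
In April the doomsday date is Apr 4.
Apr 3 is 1 day before Apr 4; 1 mod 7 = 1, so Wednesday − 1 = Tuesday.

Tuesday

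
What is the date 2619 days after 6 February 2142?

April 9, 2149

+365 (one year) → Feb 6, 2143 (2254 left).
+365 (one year) → Feb 6, 2144 (1889 left).
+366 (one year; includes Feb 29, 2144) → Feb 6, 2145 (1523 left).
+365 (one year) → Feb 6, 2146 (1158 left).
+365 (one year) → Feb 6, 2147 (793 left).
+365 (one year) → Feb 6, 2148 (428 left).
+366 (one year; includes Feb 29, 2148) → Feb 6, 2149 (62 left).
Feb has 28 days: +23 → Mar 1, 2149 (39 left).
Mar has 31 days: +31 → Apr 1, 2149 (8 left).
+8 → Apr 9, 2149.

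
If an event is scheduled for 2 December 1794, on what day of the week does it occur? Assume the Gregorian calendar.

Doomsday rule: the anchor day for the 1700s is Sunday. For year 94: 94÷12 = 7 r 10, and 10÷4 = 2, so 7+10+2 = 19.
Sunday + 19 ≡ Friday — that's 1794's doomsday.
In December the doomsday date is Dec 12.
Dec 2 is 10 days before Dec 12; 10 mod 7 = 3, so Friday − 3 = Tuesday.

Tuesday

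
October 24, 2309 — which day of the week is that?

Doomsday rule: the anchor day for the 2300s is Wednesday. For year 09: 9÷12 = 0 r 9, and 9÷4 = 2, so 0+9+2 = 11.
Wednesday + 11 ≡ Sunday — that's 2309's doomsday.
In October the doomsday date is Oct 10.
Oct 24 is 14 days after Oct 10; 14 mod 7 = 0, so Sunday + 0 = Sunday.

Sunday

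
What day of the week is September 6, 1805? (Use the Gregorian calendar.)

Doomsday rule: the anchor day for the 1800s is Friday. For year 05: 5÷12 = 0 r 5, and 5÷4 = 1, so 0+5+1 = 6.
Friday + 6 ≡ Thursday — that's 1805's doomsday.
In September the doomsday date is Sep 5.
Sep 6 is 1 day after Sep 5; 1 mod 7 = 1, so Thursday + 1 = Friday.

Friday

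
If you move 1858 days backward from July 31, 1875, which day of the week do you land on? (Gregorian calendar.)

Wednesday

Jul 31, 1875 is a Saturday.
1858 mod 7 = 3, so 1858 days before a Saturday is Saturday − 3 = Wednesday.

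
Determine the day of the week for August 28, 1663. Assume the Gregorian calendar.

Tuesday

Doomsday rule: the anchor day for the 1600s is Tuesday. For year 63: 63÷12 = 5 r 3, and 3÷4 = 0, so 5+3+0 = 8.
Tuesday + 8 ≡ Wednesday — that's 1663's doomsday.
In August the doomsday date is Aug 8.
Aug 28 is 20 days after Aug 8; 20 mod 7 = 6, so Wednesday + 6 = Tuesday.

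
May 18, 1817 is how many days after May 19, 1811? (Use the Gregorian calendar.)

May 19, 1811 → May 19, 1812: 366 days (Feb 29, 1812 is in that span).
May 19, 1812 → May 19, 1813: 365 days.
May 19, 1813 → May 19, 1814: 365 days.
May 19, 1814 → May 19, 1815: 365 days.
May 19, 1815 → May 19, 1816: 366 days (Feb 29, 1816 is in that span).
May 19, 1816 → Jun 19, 1816: 31 days (May has 31).
Jun 19, 1816 → Jul 19, 1816: 30 days (June has 30).
Jul 19, 1816 → Aug 19, 1816: 31 days (July has 31).
Aug 19, 1816 → Sep 19, 1816: 31 days (August has 31).
Sep 19, 1816 → Oct 19, 1816: 30 days (September has 30).
Oct 19, 1816 → Nov 19, 1816: 31 days (October has 31).
Nov 19, 1816 → Dec 19, 1816: 30 days (November has 30).
Dec 19, 1816 → Jan 19, 1817: 31 days (December has 31).
Jan 19, 1817 → Feb 19, 1817: 31 days (January has 31).
Feb 19, 1817 → Mar 19, 1817: 28 days (February has 28).
Mar 19, 1817 → Apr 19, 1817: 31 days (March has 31).
Apr 19, 1817 → May 18, 1817: 29 days.
Total: 2191 days.

2191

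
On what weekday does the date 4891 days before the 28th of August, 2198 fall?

Aug 28, 2198 is a Tuesday.
4891 mod 7 = 5, so 4891 days before a Tuesday is Tuesday − 5 = Thursday.

Thursday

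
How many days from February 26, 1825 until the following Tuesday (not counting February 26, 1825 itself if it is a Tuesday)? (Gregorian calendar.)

Feb 26, 1825 is a Saturday.
From Saturday to the next Tuesday is 3 days.

3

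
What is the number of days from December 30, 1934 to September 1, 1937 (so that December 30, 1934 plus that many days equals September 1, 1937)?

Dec 30, 1934 → Dec 30, 1935: 365 days.
Dec 30, 1935 → Dec 30, 1936: 366 days (Feb 29, 1936 is in that span).
Dec 30, 1936 → Jan 30, 1937: 31 days (December has 31).
Jan 30, 1937 → Feb 28, 1937: 29 days (January has 31).
Feb 28, 1937 → Mar 28, 1937: 28 days (February has 28).
Mar 28, 1937 → Apr 28, 1937: 31 days (March has 31).
Apr 28, 1937 → May 28, 1937: 30 days (April has 30).
May 28, 1937 → Jun 28, 1937: 31 days (May has 31).
Jun 28, 1937 → Jul 28, 1937: 30 days (June has 30).
Jul 28, 1937 → Aug 28, 1937: 31 days (July has 31).
Aug 28, 1937 → Sep 1, 1937: 4 days.
Total: 976 days.

976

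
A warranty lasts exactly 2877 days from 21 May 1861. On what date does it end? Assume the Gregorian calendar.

April 6, 1869

+365 (one year) → May 21, 1862 (2512 left).
+365 (one year) → May 21, 1863 (2147 left).
+366 (one year; includes Feb 29, 1864) → May 21, 1864 (1781 left).
+365 (one year) → May 21, 1865 (1416 left).
+365 (one year) → May 21, 1866 (1051 left).
+365 (one year) → May 21, 1867 (686 left).
+366 (one year; includes Feb 29, 1868) → May 21, 1868 (320 left).
May has 31 days: +11 → Jun 1, 1868 (309 left).
Jun has 30 days: +30 → Jul 1, 1868 (279 left).
Jul has 31 days: +31 → Aug 1, 1868 (248 left).
Aug has 31 days: +31 → Sep 1, 1868 (217 left).
Sep has 30 days: +30 → Oct 1, 1868 (187 left).
Oct has 31 days: +31 → Nov 1, 1868 (156 left).
Nov has 30 days: +30 → Dec 1, 1868 (126 left).
Dec has 31 days: +31 → Jan 1, 1869 (95 left).
Jan has 31 days: +31 → Feb 1, 1869 (64 left).
Feb has 28 days: +28 → Mar 1, 1869 (36 left).
Mar has 31 days: +31 → Apr 1, 1869 (5 left).
+5 → Apr 6, 1869.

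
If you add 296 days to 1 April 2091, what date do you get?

January 22, 2092

Apr has 30 days: +30 → May 1, 2091 (266 left).
May has 31 days: +31 → Jun 1, 2091 (235 left).
Jun has 30 days: +30 → Jul 1, 2091 (205 left).
Jul has 31 days: +31 → Aug 1, 2091 (174 left).
Aug has 31 days: +31 → Sep 1, 2091 (143 left).
Sep has 30 days: +30 → Oct 1, 2091 (113 left).
Oct has 31 days: +31 → Nov 1, 2091 (82 left).
Nov has 30 days: +30 → Dec 1, 2091 (52 left).
Dec has 31 days: +31 → Jan 1, 2092 (21 left).
+21 → Jan 22, 2092.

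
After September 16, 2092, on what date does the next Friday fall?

September 19, 2092

Sep 16, 2092 is a Tuesday.
From Tuesday to the next Friday is 3 days.
Sep 16, 2092 + 3 = Sep 19, 2092.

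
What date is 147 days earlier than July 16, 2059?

−16 → Jun 30, 2059 (end of Jun, 30 days; 131 left).
−30 → May 31, 2059 (end of May, 31 days; 101 left).
−31 → Apr 30, 2059 (end of Apr, 30 days; 70 left).
−30 → Mar 31, 2059 (end of Mar, 31 days; 40 left).
−31 → Feb 28, 2059 (end of Feb, 28 days; 9 left).
−9 → Feb 19, 2059.

February 19, 2059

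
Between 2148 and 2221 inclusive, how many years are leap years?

Multiples of 4 in [2148,2221]: 19.
Of those, multiples of 100: 1 (not leap unless ÷400).
Multiples of 400: 0.
Leap years = 19 − 1 + 0 = 18.

18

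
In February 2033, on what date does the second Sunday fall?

February 13, 2033

February 1, 2033 is a Tuesday.
The first Sunday is therefore February 6 (5 days later).
The second Sunday is 6 + 1×7 = February 13.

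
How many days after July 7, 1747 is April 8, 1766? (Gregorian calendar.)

6850

Jul 7, 1747 → Jul 7, 1748: 366 days (Feb 29, 1748 is in that span).
Jul 7, 1748 → Jul 7, 1749: 365 days.
Jul 7, 1749 → Jul 7, 1750: 365 days.
Jul 7, 1750 → Jul 7, 1751: 365 days.
Jul 7, 1751 → Jul 7, 1752: 366 days (Feb 29, 1752 is in that span).
Jul 7, 1752 → Jul 7, 1753: 365 days.
Jul 7, 1753 → Jul 7, 1754: 365 days.
Jul 7, 1754 → Jul 7, 1755: 365 days.
Jul 7, 1755 → Jul 7, 1756: 366 days (Feb 29, 1756 is in that span).
Jul 7, 1756 → Jul 7, 1757: 365 days.
Jul 7, 1757 → Jul 7, 1758: 365 days.
Jul 7, 1758 → Jul 7, 1759: 365 days.
Jul 7, 1759 → Jul 7, 1760: 366 days (Feb 29, 1760 is in that span).
Jul 7, 1760 → Jul 7, 1761: 365 days.
Jul 7, 1761 → Jul 7, 1762: 365 days.
Jul 7, 1762 → Jul 7, 1763: 365 days.
Jul 7, 1763 → Jul 7, 1764: 366 days (Feb 29, 1764 is in that span).
Jul 7, 1764 → Jul 7, 1765: 365 days.
Jul 7, 1765 → Aug 7, 1765: 31 days (July has 31).
Aug 7, 1765 → Sep 7, 1765: 31 days (August has 31).
Sep 7, 1765 → Oct 7, 1765: 30 days (September has 30).
Oct 7, 1765 → Nov 7, 1765: 31 days (October has 31).
Nov 7, 1765 → Dec 7, 1765: 30 days (November has 30).
Dec 7, 1765 → Jan 7, 1766: 31 days (December has 31).
Jan 7, 1766 → Feb 7, 1766: 31 days (January has 31).
Feb 7, 1766 → Mar 7, 1766: 28 days (February has 28).
Mar 7, 1766 → Apr 7, 1766: 31 days (March has 31).
Apr 7, 1766 → Apr 8, 1766: 1 days.
Total: 6850 days.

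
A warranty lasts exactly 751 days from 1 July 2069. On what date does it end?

+365 (one year) → Jul 1, 2070 (386 left).
Jul has 31 days: +31 → Aug 1, 2070 (355 left).
Aug has 31 days: +31 → Sep 1, 2070 (324 left).
Sep has 30 days: +30 → Oct 1, 2070 (294 left).
Oct has 31 days: +31 → Nov 1, 2070 (263 left).
Nov has 30 days: +30 → Dec 1, 2070 (233 left).
Dec has 31 days: +31 → Jan 1, 2071 (202 left).
Jan has 31 days: +31 → Feb 1, 2071 (171 left).
Feb has 28 days: +28 → Mar 1, 2071 (143 left).
Mar has 31 days: +31 → Apr 1, 2071 (112 left).
Apr has 30 days: +30 → May 1, 2071 (82 left).
May has 31 days: +31 → Jun 1, 2071 (51 left).
Jun has 30 days: +30 → Jul 1, 2071 (21 left).
+21 → Jul 22, 2071.

July 22, 2071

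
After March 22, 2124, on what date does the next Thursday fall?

March 23, 2124

Mar 22, 2124 is a Wednesday.
From Wednesday to the next Thursday is 1 day.
Mar 22, 2124 + 1 = Mar 23, 2124.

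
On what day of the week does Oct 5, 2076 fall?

Doomsday rule: the anchor day for the 2000s is Tuesday. For year 76: 76÷12 = 6 r 4, and 4÷4 = 1, so 6+4+1 = 11.
Tuesday + 11 ≡ Saturday — that's 2076's doomsday.
In October the doomsday date is Oct 10.
Oct 5 is 5 days before Oct 10; 5 mod 7 = 5, so Saturday − 5 = Monday.

Monday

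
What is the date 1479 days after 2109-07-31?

+365 (one year) → Jul 31, 2110 (1114 left).
+365 (one year) → Jul 31, 2111 (749 left).
+366 (one year; includes Feb 29, 2112) → Jul 31, 2112 (383 left).
Jul has 31 days: +1 → Aug 1, 2112 (382 left).
Aug has 31 days: +31 → Sep 1, 2112 (351 left).
Sep has 30 days: +30 → Oct 1, 2112 (321 left).
Oct has 31 days: +31 → Nov 1, 2112 (290 left).
Nov has 30 days: +30 → Dec 1, 2112 (260 left).
Dec has 31 days: +31 → Jan 1, 2113 (229 left).
Jan has 31 days: +31 → Feb 1, 2113 (198 left).
Feb has 28 days: +28 → Mar 1, 2113 (170 left).
Mar has 31 days: +31 → Apr 1, 2113 (139 left).
Apr has 30 days: +30 → May 1, 2113 (109 left).
May has 31 days: +31 → Jun 1, 2113 (78 left).
Jun has 30 days: +30 → Jul 1, 2113 (48 left).
Jul has 31 days: +31 → Aug 1, 2113 (17 left).
+17 → Aug 18, 2113.

August 18, 2113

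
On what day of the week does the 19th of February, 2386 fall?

Wednesday

Doomsday rule: the anchor day for the 2300s is Wednesday. For year 86: 86÷12 = 7 r 2, and 2÷4 = 0, so 7+2+0 = 9.
Wednesday + 9 ≡ Friday — that's 2386's doomsday.
In February the doomsday date is Feb 28 (2386 is not a leap year).
Feb 19 is 9 days before Feb 28; 9 mod 7 = 2, so Friday − 2 = Wednesday.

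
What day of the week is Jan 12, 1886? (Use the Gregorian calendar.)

January 1, 1886 is a Friday.
Jan 1, 1886 → Jan 12, 1886: 11 days.
Total: 11 days.
11 mod 7 = 4, so Friday + 4 = Tuesday.

Tuesday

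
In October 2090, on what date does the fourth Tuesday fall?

October 24, 2090

October 1, 2090 is a Sunday.
The first Tuesday is therefore October 3 (2 days later).
The fourth Tuesday is 3 + 3×7 = October 24.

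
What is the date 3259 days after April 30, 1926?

+365 (one year) → Apr 30, 1927 (2894 left).
+366 (one year; includes Feb 29, 1928) → Apr 30, 1928 (2528 left).
+365 (one year) → Apr 30, 1929 (2163 left).
+365 (one year) → Apr 30, 1930 (1798 left).
+365 (one year) → Apr 30, 1931 (1433 left).
+366 (one year; includes Feb 29, 1932) → Apr 30, 1932 (1067 left).
+365 (one year) → Apr 30, 1933 (702 left).
+365 (one year) → Apr 30, 1934 (337 left).
Apr has 30 days: +1 → May 1, 1934 (336 left).
May has 31 days: +31 → Jun 1, 1934 (305 left).
Jun has 30 days: +30 → Jul 1, 1934 (275 left).
Jul has 31 days: +31 → Aug 1, 1934 (244 left).
Aug has 31 days: +31 → Sep 1, 1934 (213 left).
Sep has 30 days: +30 → Oct 1, 1934 (183 left).
Oct has 31 days: +31 → Nov 1, 1934 (152 left).
Nov has 30 days: +30 → Dec 1, 1934 (122 left).
Dec has 31 days: +31 → Jan 1, 1935 (91 left).
Jan has 31 days: +31 → Feb 1, 1935 (60 left).
Feb has 28 days: +28 → Mar 1, 1935 (32 left).
Mar has 31 days: +31 → Apr 1, 1935 (1 left).
+1 → Apr 2, 1935.

April 2, 1935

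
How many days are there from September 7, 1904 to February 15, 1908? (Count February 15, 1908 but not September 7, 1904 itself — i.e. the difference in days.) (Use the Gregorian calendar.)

Sep 7, 1904 → Sep 7, 1905: 365 days.
Sep 7, 1905 → Sep 7, 1906: 365 days.
Sep 7, 1906 → Sep 7, 1907: 365 days.
Sep 7, 1907 → Oct 7, 1907: 30 days (September has 30).
Oct 7, 1907 → Nov 7, 1907: 31 days (October has 31).
Nov 7, 1907 → Dec 7, 1907: 30 days (November has 30).
Dec 7, 1907 → Jan 7, 1908: 31 days (December has 31).
Jan 7, 1908 → Feb 7, 1908: 31 days (January has 31).
Feb 7, 1908 → Feb 15, 1908: 8 days.
Total: 1256 days.

1256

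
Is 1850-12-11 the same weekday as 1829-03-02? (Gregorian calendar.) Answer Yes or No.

No

From Mar 2, 1829 to Dec 11, 1850 is 7954 days.
7954 mod 7 = 2, so they are different weekdays.
(Mar 2, 1829 is a Monday; Dec 11, 1850 is a Wednesday.)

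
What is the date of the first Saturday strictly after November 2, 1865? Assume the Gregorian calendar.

November 4, 1865

Nov 2, 1865 is a Thursday.
From Thursday to the next Saturday is 2 days.
Nov 2, 1865 + 2 = Nov 4, 1865.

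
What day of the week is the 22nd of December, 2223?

Doomsday rule: the anchor day for the 2200s is Friday. For year 23: 23÷12 = 1 r 11, and 11÷4 = 2, so 1+11+2 = 14.
Friday + 14 ≡ Friday — that's 2223's doomsday.
In December the doomsday date is Dec 12.
Dec 22 is 10 days after Dec 12; 10 mod 7 = 3, so Friday + 3 = Monday.

Monday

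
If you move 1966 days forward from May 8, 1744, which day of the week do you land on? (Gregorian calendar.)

Thursday

First find the weekday of May 8, 1744. Doomsday rule: the anchor day for the 1700s is Sunday. For year 44: 44÷12 = 3 r 8, and 8÷4 = 2, so 3+8+2 = 13.
Sunday + 13 ≡ Saturday — that's 1744's doomsday.
In May the doomsday date is May 9.
May 8 is 1 day before May 9; 1 mod 7 = 1, so Saturday − 1 = Friday.
1966 mod 7 = 6, so 1966 days after a Friday is Friday + 6 = Thursday.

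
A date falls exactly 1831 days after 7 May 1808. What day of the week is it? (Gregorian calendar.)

Wednesday

First find the weekday of May 7, 1808. Doomsday rule: the anchor day for the 1800s is Friday. For year 08: 8÷12 = 0 r 8, and 8÷4 = 2, so 0+8+2 = 10.
Friday + 10 ≡ Monday — that's 1808's doomsday.
In May the doomsday date is May 9.
May 7 is 2 days before May 9; 2 mod 7 = 2, so Monday − 2 = Saturday.
1831 mod 7 = 4, so 1831 days after a Saturday is Saturday + 4 = Wednesday.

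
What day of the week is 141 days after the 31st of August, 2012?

Saturday

First find the weekday of Aug 31, 2012. Doomsday rule: the anchor day for the 2000s is Tuesday. For year 12: 12÷12 = 1 r 0, and 0÷4 = 0, so 1+0+0 = 1.
Tuesday + 1 ≡ Wednesday — that's 2012's doomsday.
In August the doomsday date is Aug 8.
Aug 31 is 23 days after Aug 8; 23 mod 7 = 2, so Wednesday + 2 = Friday.
141 mod 7 = 1, so 141 days after a Friday is Friday + 1 = Saturday.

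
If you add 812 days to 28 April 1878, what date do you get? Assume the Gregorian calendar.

+365 (one year) → Apr 28, 1879 (447 left).
+366 (one year; includes Feb 29, 1880) → Apr 28, 1880 (81 left).
Apr has 30 days: +3 → May 1, 1880 (78 left).
May has 31 days: +31 → Jun 1, 1880 (47 left).
Jun has 30 days: +30 → Jul 1, 1880 (17 left).
+17 → Jul 18, 1880.

July 18, 1880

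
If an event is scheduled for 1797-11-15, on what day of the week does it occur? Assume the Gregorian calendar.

Doomsday rule: the anchor day for the 1700s is Sunday. For year 97: 97÷12 = 8 r 1, and 1÷4 = 0, so 8+1+0 = 9.
Sunday + 9 ≡ Tuesday — that's 1797's doomsday.
In November the doomsday date is Nov 7.
Nov 15 is 8 days after Nov 7; 8 mod 7 = 1, so Tuesday + 1 = Wednesday.

Wednesday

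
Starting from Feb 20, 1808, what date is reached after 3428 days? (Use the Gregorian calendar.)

+366 (one year; includes Feb 29, 1808) → Feb 20, 1809 (3062 left).
+365 (one year) → Feb 20, 1810 (2697 left).
+365 (one year) → Feb 20, 1811 (2332 left).
+365 (one year) → Feb 20, 1812 (1967 left).
+366 (one year; includes Feb 29, 1812) → Feb 20, 1813 (1601 left).
+365 (one year) → Feb 20, 1814 (1236 left).
+365 (one year) → Feb 20, 1815 (871 left).
+365 (one year) → Feb 20, 1816 (506 left).
+366 (one year; includes Feb 29, 1816) → Feb 20, 1817 (140 left).
Feb has 28 days: +9 → Mar 1, 1817 (131 left).
Mar has 31 days: +31 → Apr 1, 1817 (100 left).
Apr has 30 days: +30 → May 1, 1817 (70 left).
May has 31 days: +31 → Jun 1, 1817 (39 left).
Jun has 30 days: +30 → Jul 1, 1817 (9 left).
+9 → Jul 10, 1817.

July 10, 1817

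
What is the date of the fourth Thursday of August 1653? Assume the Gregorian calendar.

August 1, 1653 is a Friday.
The first Thursday is therefore August 7 (6 days later).
The fourth Thursday is 7 + 3×7 = August 28.

August 28, 1653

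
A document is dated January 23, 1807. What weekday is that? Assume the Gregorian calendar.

Friday

Doomsday rule: the anchor day for the 1800s is Friday. For year 07: 7÷12 = 0 r 7, and 7÷4 = 1, so 0+7+1 = 8.
Friday + 8 ≡ Saturday — that's 1807's doomsday.
In January the doomsday date is Jan 3 (1807 is not a leap year).
Jan 23 is 20 days after Jan 3; 20 mod 7 = 6, so Saturday + 6 = Friday.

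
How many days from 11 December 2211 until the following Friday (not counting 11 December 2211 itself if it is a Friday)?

Dec 11, 2211 is a Wednesday.
From Wednesday to the next Friday is 2 days.

2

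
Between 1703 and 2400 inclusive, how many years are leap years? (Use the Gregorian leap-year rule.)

Multiples of 4 in [1703,2400]: 175.
Of those, multiples of 100: 7 (not leap unless ÷400).
Multiples of 400: 2.
Leap years = 175 − 7 + 2 = 170.

170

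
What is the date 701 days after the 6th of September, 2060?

August 8, 2062

+365 (one year) → Sep 6, 2061 (336 left).
Sep has 30 days: +25 → Oct 1, 2061 (311 left).
Oct has 31 days: +31 → Nov 1, 2061 (280 left).
Nov has 30 days: +30 → Dec 1, 2061 (250 left).
Dec has 31 days: +31 → Jan 1, 2062 (219 left).
Jan has 31 days: +31 → Feb 1, 2062 (188 left).
Feb has 28 days: +28 → Mar 1, 2062 (160 left).
Mar has 31 days: +31 → Apr 1, 2062 (129 left).
Apr has 30 days: +30 → May 1, 2062 (99 left).
May has 31 days: +31 → Jun 1, 2062 (68 left).
Jun has 30 days: +30 → Jul 1, 2062 (38 left).
Jul has 31 days: +31 → Aug 1, 2062 (7 left).
+7 → Aug 8, 2062.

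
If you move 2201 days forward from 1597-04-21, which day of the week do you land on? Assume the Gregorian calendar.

First find the weekday of Apr 21, 1597. Doomsday rule: the anchor day for the 1500s is Wednesday. For year 97: 97÷12 = 8 r 1, and 1÷4 = 0, so 8+1+0 = 9.
Wednesday + 9 ≡ Friday — that's 1597's doomsday.
In April the doomsday date is Apr 4.
Apr 21 is 17 days after Apr 4; 17 mod 7 = 3, so Friday + 3 = Monday.
2201 mod 7 = 3, so 2201 days after a Monday is Monday + 3 = Thursday.

Thursday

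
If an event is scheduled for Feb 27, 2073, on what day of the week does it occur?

Monday

Doomsday rule: the anchor day for the 2000s is Tuesday. For year 73: 73÷12 = 6 r 1, and 1÷4 = 0, so 6+1+0 = 7.
Tuesday + 7 ≡ Tuesday — that's 2073's doomsday.
In February the doomsday date is Feb 28 (2073 is not a leap year).
Feb 27 is 1 day before Feb 28; 1 mod 7 = 1, so Tuesday − 1 = Monday.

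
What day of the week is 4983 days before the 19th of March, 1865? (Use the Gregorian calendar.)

First find the weekday of Mar 19, 1865. Doomsday rule: the anchor day for the 1800s is Friday. For year 65: 65÷12 = 5 r 5, and 5÷4 = 1, so 5+5+1 = 11.
Friday + 11 ≡ Tuesday — that's 1865's doomsday.
In March the doomsday date is Mar 14.
Mar 19 is 5 days after Mar 14; 5 mod 7 = 5, so Tuesday + 5 = Sunday.
4983 mod 7 = 6, so 4983 days before a Sunday is Sunday − 6 = Monday.

Monday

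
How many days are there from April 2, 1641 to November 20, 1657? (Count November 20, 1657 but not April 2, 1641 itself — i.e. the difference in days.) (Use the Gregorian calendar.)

6076

Apr 2, 1641 → Apr 2, 1642: 365 days.
Apr 2, 1642 → Apr 2, 1643: 365 days.
Apr 2, 1643 → Apr 2, 1644: 366 days (Feb 29, 1644 is in that span).
Apr 2, 1644 → Apr 2, 1645: 365 days.
Apr 2, 1645 → Apr 2, 1646: 365 days.
Apr 2, 1646 → Apr 2, 1647: 365 days.
Apr 2, 1647 → Apr 2, 1648: 366 days (Feb 29, 1648 is in that span).
Apr 2, 1648 → Apr 2, 1649: 365 days.
Apr 2, 1649 → Apr 2, 1650: 365 days.
Apr 2, 1650 → Apr 2, 1651: 365 days.
Apr 2, 1651 → Apr 2, 1652: 366 days (Feb 29, 1652 is in that span).
Apr 2, 1652 → Apr 2, 1653: 365 days.
Apr 2, 1653 → Apr 2, 1654: 365 days.
Apr 2, 1654 → Apr 2, 1655: 365 days.
Apr 2, 1655 → Apr 2, 1656: 366 days (Feb 29, 1656 is in that span).
Apr 2, 1656 → Apr 2, 1657: 365 days.
Apr 2, 1657 → May 2, 1657: 30 days (April has 30).
May 2, 1657 → Jun 2, 1657: 31 days (May has 31).
Jun 2, 1657 → Jul 2, 1657: 30 days (June has 30).
Jul 2, 1657 → Aug 2, 1657: 31 days (July has 31).
Aug 2, 1657 → Sep 2, 1657: 31 days (August has 31).
Sep 2, 1657 → Oct 2, 1657: 30 days (September has 30).
Oct 2, 1657 → Nov 2, 1657: 31 days (October has 31).
Nov 2, 1657 → Nov 20, 1657: 18 days.
Total: 6076 days.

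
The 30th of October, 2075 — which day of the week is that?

Wednesday

January 1, 2075 is a Tuesday.
Jan 1, 2075 → Feb 1, 2075: 31 days (January has 31).
Feb 1, 2075 → Mar 1, 2075: 28 days (February has 28).
Mar 1, 2075 → Apr 1, 2075: 31 days (March has 31).
Apr 1, 2075 → May 1, 2075: 30 days (April has 30).
May 1, 2075 → Jun 1, 2075: 31 days (May has 31).
Jun 1, 2075 → Jul 1, 2075: 30 days (June has 30).
Jul 1, 2075 → Aug 1, 2075: 31 days (July has 31).
Aug 1, 2075 → Sep 1, 2075: 31 days (August has 31).
Sep 1, 2075 → Oct 1, 2075: 30 days (September has 30).
Oct 1, 2075 → Oct 30, 2075: 29 days.
Total: 302 days.
302 mod 7 = 1, so Tuesday + 1 = Wednesday.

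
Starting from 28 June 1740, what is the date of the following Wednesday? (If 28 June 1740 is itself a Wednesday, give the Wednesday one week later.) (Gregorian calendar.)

June 29, 1740

Jun 28, 1740 is a Tuesday.
From Tuesday to the next Wednesday is 1 day.
Jun 28, 1740 + 1 = Jun 29, 1740.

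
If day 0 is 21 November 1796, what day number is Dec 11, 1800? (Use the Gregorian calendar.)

Nov 21, 1796 → Nov 21, 1797: 365 days.
Nov 21, 1797 → Nov 21, 1798: 365 days.
Nov 21, 1798 → Nov 21, 1799: 365 days.
Nov 21, 1799 → Dec 21, 1799: 30 days (November has 30).
Dec 21, 1799 → Jan 21, 1800: 31 days (December has 31).
Jan 21, 1800 → Feb 21, 1800: 31 days (January has 31).
Feb 21, 1800 → Mar 21, 1800: 28 days (February has 28).
Mar 21, 1800 → Apr 21, 1800: 31 days (March has 31).
Apr 21, 1800 → May 21, 1800: 30 days (April has 30).
May 21, 1800 → Jun 21, 1800: 31 days (May has 31).
Jun 21, 1800 → Jul 21, 1800: 30 days (June has 30).
Jul 21, 1800 → Aug 21, 1800: 31 days (July has 31).
Aug 21, 1800 → Sep 21, 1800: 31 days (August has 31).
Sep 21, 1800 → Oct 21, 1800: 30 days (September has 30).
Oct 21, 1800 → Nov 21, 1800: 31 days (October has 31).
Nov 21, 1800 → Dec 11, 1800: 20 days.
Total: 1480 days.

1480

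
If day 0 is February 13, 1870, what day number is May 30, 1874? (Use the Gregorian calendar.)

Feb 13, 1870 → Feb 13, 1871: 365 days.
Feb 13, 1871 → Feb 13, 1872: 365 days.
Feb 13, 1872 → Feb 13, 1873: 366 days (Feb 29, 1872 is in that span).
Feb 13, 1873 → Feb 13, 1874: 365 days.
Feb 13, 1874 → Mar 13, 1874: 28 days (February has 28).
Mar 13, 1874 → Apr 13, 1874: 31 days (March has 31).
Apr 13, 1874 → May 13, 1874: 30 days (April has 30).
May 13, 1874 → May 30, 1874: 17 days.
Total: 1567 days.

1567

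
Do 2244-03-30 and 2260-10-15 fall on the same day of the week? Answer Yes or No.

No

From Mar 30, 2244 to Oct 15, 2260 is 6043 days.
6043 mod 7 = 2, so they are different weekdays.
(Mar 30, 2244 is a Saturday; Oct 15, 2260 is a Monday.)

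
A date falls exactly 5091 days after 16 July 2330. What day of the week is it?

Friday

First find the weekday of Jul 16, 2330. Doomsday rule: the anchor day for the 2300s is Wednesday. For year 30: 30÷12 = 2 r 6, and 6÷4 = 1, so 2+6+1 = 9.
Wednesday + 9 ≡ Friday — that's 2330's doomsday.
In July the doomsday date is Jul 11.
Jul 16 is 5 days after Jul 11; 5 mod 7 = 5, so Friday + 5 = Wednesday.
5091 mod 7 = 2, so 5091 days after a Wednesday is Wednesday + 2 = Friday.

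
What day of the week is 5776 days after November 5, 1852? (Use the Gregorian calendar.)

Saturday

Nov 5, 1852 is a Friday.
5776 mod 7 = 1, so 5776 days after a Friday is Friday + 1 = Saturday.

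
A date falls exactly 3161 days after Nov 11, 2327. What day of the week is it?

Nov 11, 2327 is a Friday.
3161 mod 7 = 4, so 3161 days after a Friday is Friday + 4 = Tuesday.

Tuesday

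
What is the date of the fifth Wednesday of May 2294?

May 1, 2294 is a Tuesday.
The first Wednesday is therefore May 2 (1 days later).
The fifth Wednesday is 2 + 4×7 = May 30.

May 30, 2294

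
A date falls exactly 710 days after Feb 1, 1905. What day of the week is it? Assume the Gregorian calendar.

Saturday

Feb 1, 1905 is a Wednesday.
710 mod 7 = 3, so 710 days after a Wednesday is Wednesday + 3 = Saturday.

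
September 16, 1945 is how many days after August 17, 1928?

Aug 17, 1928 → Aug 17, 1929: 365 days.
Aug 17, 1929 → Aug 17, 1930: 365 days.
Aug 17, 1930 → Aug 17, 1931: 365 days.
Aug 17, 1931 → Aug 17, 1932: 366 days (Feb 29, 1932 is in that span).
Aug 17, 1932 → Aug 17, 1933: 365 days.
Aug 17, 1933 → Aug 17, 1934: 365 days.
Aug 17, 1934 → Aug 17, 1935: 365 days.
Aug 17, 1935 → Aug 17, 1936: 366 days (Feb 29, 1936 is in that span).
Aug 17, 1936 → Aug 17, 1937: 365 days.
Aug 17, 1937 → Aug 17, 1938: 365 days.
Aug 17, 1938 → Aug 17, 1939: 365 days.
Aug 17, 1939 → Aug 17, 1940: 366 days (Feb 29, 1940 is in that span).
Aug 17, 1940 → Aug 17, 1941: 365 days.
Aug 17, 1941 → Aug 17, 1942: 365 days.
Aug 17, 1942 → Aug 17, 1943: 365 days.
Aug 17, 1943 → Aug 17, 1944: 366 days (Feb 29, 1944 is in that span).
Aug 17, 1944 → Sep 17, 1944: 31 days (August has 31).
Sep 17, 1944 → Oct 17, 1944: 30 days (September has 30).
Oct 17, 1944 → Nov 17, 1944: 31 days (October has 31).
Nov 17, 1944 → Dec 17, 1944: 30 days (November has 30).
Dec 17, 1944 → Jan 17, 1945: 31 days (December has 31).
Jan 17, 1945 → Feb 17, 1945: 31 days (January has 31).
Feb 17, 1945 → Mar 17, 1945: 28 days (February has 28).
Mar 17, 1945 → Apr 17, 1945: 31 days (March has 31).
Apr 17, 1945 → May 17, 1945: 30 days (April has 30).
May 17, 1945 → Jun 17, 1945: 31 days (May has 31).
Jun 17, 1945 → Jul 17, 1945: 30 days (June has 30).
Jul 17, 1945 → Aug 17, 1945: 31 days (July has 31).
Aug 17, 1945 → Sep 16, 1945: 30 days.
Total: 6239 days.

6239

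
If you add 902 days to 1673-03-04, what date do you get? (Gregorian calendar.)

+365 (one year) → Mar 4, 1674 (537 left).
+365 (one year) → Mar 4, 1675 (172 left).
Mar has 31 days: +28 → Apr 1, 1675 (144 left).
Apr has 30 days: +30 → May 1, 1675 (114 left).
May has 31 days: +31 → Jun 1, 1675 (83 left).
Jun has 30 days: +30 → Jul 1, 1675 (53 left).
Jul has 31 days: +31 → Aug 1, 1675 (22 left).
+22 → Aug 23, 1675.

August 23, 1675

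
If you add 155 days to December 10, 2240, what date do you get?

May 14, 2241

Dec has 31 days: +22 → Jan 1, 2241 (133 left).
Jan has 31 days: +31 → Feb 1, 2241 (102 left).
Feb has 28 days: +28 → Mar 1, 2241 (74 left).
Mar has 31 days: +31 → Apr 1, 2241 (43 left).
Apr has 30 days: +30 → May 1, 2241 (13 left).
+13 → May 14, 2241.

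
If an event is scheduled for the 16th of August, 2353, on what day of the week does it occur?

Doomsday rule: the anchor day for the 2300s is Wednesday. For year 53: 53÷12 = 4 r 5, and 5÷4 = 1, so 4+5+1 = 10.
Wednesday + 10 ≡ Saturday — that's 2353's doomsday.
In August the doomsday date is Aug 8.
Aug 16 is 8 days after Aug 8; 8 mod 7 = 1, so Saturday + 1 = Sunday.

Sunday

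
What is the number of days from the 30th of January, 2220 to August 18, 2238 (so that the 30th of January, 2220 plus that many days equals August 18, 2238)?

Jan 30, 2220 → Jan 30, 2221: 366 days (Feb 29, 2220 is in that span).
Jan 30, 2221 → Jan 30, 2222: 365 days.
Jan 30, 2222 → Jan 30, 2223: 365 days.
Jan 30, 2223 → Jan 30, 2224: 365 days.
Jan 30, 2224 → Jan 30, 2225: 366 days (Feb 29, 2224 is in that span).
Jan 30, 2225 → Jan 30, 2226: 365 days.
Jan 30, 2226 → Jan 30, 2227: 365 days.
Jan 30, 2227 → Jan 30, 2228: 365 days.
Jan 30, 2228 → Jan 30, 2229: 366 days (Feb 29, 2228 is in that span).
Jan 30, 2229 → Jan 30, 2230: 365 days.
Jan 30, 2230 → Jan 30, 2231: 365 days.
Jan 30, 2231 → Jan 30, 2232: 365 days.
Jan 30, 2232 → Jan 30, 2233: 366 days (Feb 29, 2232 is in that span).
Jan 30, 2233 → Jan 30, 2234: 365 days.
Jan 30, 2234 → Jan 30, 2235: 365 days.
Jan 30, 2235 → Jan 30, 2236: 365 days.
Jan 30, 2236 → Jan 30, 2237: 366 days (Feb 29, 2236 is in that span).
Jan 30, 2237 → Jan 30, 2238: 365 days.
Jan 30, 2238 → Feb 28, 2238: 29 days (January has 31).
Feb 28, 2238 → Mar 28, 2238: 28 days (February has 28).
Mar 28, 2238 → Apr 28, 2238: 31 days (March has 31).
Apr 28, 2238 → May 28, 2238: 30 days (April has 30).
May 28, 2238 → Jun 28, 2238: 31 days (May has 31).
Jun 28, 2238 → Jul 28, 2238: 30 days (June has 30).
Jul 28, 2238 → Aug 18, 2238: 21 days.
Total: 6775 days.

6775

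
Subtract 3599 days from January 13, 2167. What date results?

March 7, 2157

−365 (one year) → Jan 13, 2166 (3234 left).
−365 (one year) → Jan 13, 2165 (2869 left).
−366 (one year; includes Feb 29, 2164) → Jan 13, 2164 (2503 left).
−365 (one year) → Jan 13, 2163 (2138 left).
−365 (one year) → Jan 13, 2162 (1773 left).
−365 (one year) → Jan 13, 2161 (1408 left).
−366 (one year; includes Feb 29, 2160) → Jan 13, 2160 (1042 left).
−365 (one year) → Jan 13, 2159 (677 left).
−365 (one year) → Jan 13, 2158 (312 left).
−13 → Dec 31, 2157 (end of Dec, 31 days; 299 left).
−31 → Nov 30, 2157 (end of Nov, 30 days; 268 left).
−30 → Oct 31, 2157 (end of Oct, 31 days; 238 left).
−31 → Sep 30, 2157 (end of Sep, 30 days; 207 left).
−30 → Aug 31, 2157 (end of Aug, 31 days; 177 left).
−31 → Jul 31, 2157 (end of Jul, 31 days; 146 left).
−31 → Jun 30, 2157 (end of Jun, 30 days; 115 left).
−30 → May 31, 2157 (end of May, 31 days; 85 left).
−31 → Apr 30, 2157 (end of Apr, 30 days; 54 left).
−30 → Mar 31, 2157 (end of Mar, 31 days; 24 left).
−24 → Mar 7, 2157.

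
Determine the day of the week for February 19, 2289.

Tuesday

Doomsday rule: the anchor day for the 2200s is Friday. For year 89: 89÷12 = 7 r 5, and 5÷4 = 1, so 7+5+1 = 13.
Friday + 13 ≡ Thursday — that's 2289's doomsday.
In February the doomsday date is Feb 28 (2289 is not a leap year).
Feb 19 is 9 days before Feb 28; 9 mod 7 = 2, so Thursday − 2 = Tuesday.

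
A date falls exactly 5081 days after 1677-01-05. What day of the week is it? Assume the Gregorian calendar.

First find the weekday of Jan 5, 1677. Doomsday rule: the anchor day for the 1600s is Tuesday. For year 77: 77÷12 = 6 r 5, and 5÷4 = 1, so 6+5+1 = 12.
Tuesday + 12 ≡ Sunday — that's 1677's doomsday.
In January the doomsday date is Jan 3 (1677 is not a leap year).
Jan 5 is 2 days after Jan 3; 2 mod 7 = 2, so Sunday + 2 = Tuesday.
5081 mod 7 = 6, so 5081 days after a Tuesday is Tuesday + 6 = Monday.

Monday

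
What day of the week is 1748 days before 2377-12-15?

Saturday

Dec 15, 2377 is a Thursday.
1748 mod 7 = 5, so 1748 days before a Thursday is Thursday − 5 = Saturday.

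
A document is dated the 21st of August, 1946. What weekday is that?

Doomsday rule: the anchor day for the 1900s is Wednesday. For year 46: 46÷12 = 3 r 10, and 10÷4 = 2, so 3+10+2 = 15.
Wednesday + 15 ≡ Thursday — that's 1946's doomsday.
In August the doomsday date is Aug 8.
Aug 21 is 13 days after Aug 8; 13 mod 7 = 6, so Thursday + 6 = Wednesday.

Wednesday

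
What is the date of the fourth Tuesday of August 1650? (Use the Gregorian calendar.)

August 23, 1650

August 1, 1650 is a Monday.
The first Tuesday is therefore August 2 (1 days later).
The fourth Tuesday is 2 + 3×7 = August 23.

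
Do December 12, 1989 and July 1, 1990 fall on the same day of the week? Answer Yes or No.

No

From Dec 12, 1989 to Jul 1, 1990 is 201 days.
201 mod 7 = 5, so they are different weekdays.
(Dec 12, 1989 is a Tuesday; Jul 1, 1990 is a Sunday.)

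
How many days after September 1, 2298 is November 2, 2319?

7731

Sep 1, 2298 → Sep 1, 2299: 365 days.
Sep 1, 2299 → Sep 1, 2300: 365 days.
Sep 1, 2300 → Sep 1, 2301: 365 days.
Sep 1, 2301 → Sep 1, 2302: 365 days.
Sep 1, 2302 → Sep 1, 2303: 365 days.
Sep 1, 2303 → Sep 1, 2304: 366 days (Feb 29, 2304 is in that span).
Sep 1, 2304 → Sep 1, 2305: 365 days.
Sep 1, 2305 → Sep 1, 2306: 365 days.
Sep 1, 2306 → Sep 1, 2307: 365 days.
Sep 1, 2307 → Sep 1, 2308: 366 days (Feb 29, 2308 is in that span).
Sep 1, 2308 → Sep 1, 2309: 365 days.
Sep 1, 2309 → Sep 1, 2310: 365 days.
Sep 1, 2310 → Sep 1, 2311: 365 days.
Sep 1, 2311 → Sep 1, 2312: 366 days (Feb 29, 2312 is in that span).
Sep 1, 2312 → Sep 1, 2313: 365 days.
Sep 1, 2313 → Sep 1, 2314: 365 days.
Sep 1, 2314 → Sep 1, 2315: 365 days.
Sep 1, 2315 → Sep 1, 2316: 366 days (Feb 29, 2316 is in that span).
Sep 1, 2316 → Sep 1, 2317: 365 days.
Sep 1, 2317 → Sep 1, 2318: 365 days.
Sep 1, 2318 → Sep 1, 2319: 365 days.
Sep 1, 2319 → Oct 1, 2319: 30 days (September has 30).
Oct 1, 2319 → Nov 1, 2319: 31 days (October has 31).
Nov 1, 2319 → Nov 2, 2319: 1 days.
Total: 7731 days.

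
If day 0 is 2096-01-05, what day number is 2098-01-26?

Jan 5, 2096 → Jan 5, 2097: 366 days (Feb 29, 2096 is in that span).
Jan 5, 2097 → Feb 5, 2097: 31 days (January has 31).
Feb 5, 2097 → Mar 5, 2097: 28 days (February has 28).
Mar 5, 2097 → Apr 5, 2097: 31 days (March has 31).
Apr 5, 2097 → May 5, 2097: 30 days (April has 30).
May 5, 2097 → Jun 5, 2097: 31 days (May has 31).
Jun 5, 2097 → Jul 5, 2097: 30 days (June has 30).
Jul 5, 2097 → Aug 5, 2097: 31 days (July has 31).
Aug 5, 2097 → Sep 5, 2097: 31 days (August has 31).
Sep 5, 2097 → Oct 5, 2097: 30 days (September has 30).
Oct 5, 2097 → Nov 5, 2097: 31 days (October has 31).
Nov 5, 2097 → Dec 5, 2097: 30 days (November has 30).
Dec 5, 2097 → Jan 5, 2098: 31 days (December has 31).
Jan 5, 2098 → Jan 26, 2098: 21 days.
Total: 752 days.

752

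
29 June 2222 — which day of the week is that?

Saturday

Doomsday rule: the anchor day for the 2200s is Friday. For year 22: 22÷12 = 1 r 10, and 10÷4 = 2, so 1+10+2 = 13.
Friday + 13 ≡ Thursday — that's 2222's doomsday.
In June the doomsday date is Jun 6.
Jun 29 is 23 days after Jun 6; 23 mod 7 = 2, so Thursday + 2 = Saturday.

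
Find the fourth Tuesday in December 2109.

December 24, 2109

December 1, 2109 is a Sunday.
The first Tuesday is therefore December 3 (2 days later).
The fourth Tuesday is 3 + 3×7 = December 24.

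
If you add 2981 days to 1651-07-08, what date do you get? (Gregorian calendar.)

+366 (one year; includes Feb 29, 1652) → Jul 8, 1652 (2615 left).
+365 (one year) → Jul 8, 1653 (2250 left).
+365 (one year) → Jul 8, 1654 (1885 left).
+365 (one year) → Jul 8, 1655 (1520 left).
+366 (one year; includes Feb 29, 1656) → Jul 8, 1656 (1154 left).
+365 (one year) → Jul 8, 1657 (789 left).
+365 (one year) → Jul 8, 1658 (424 left).
+365 (one year) → Jul 8, 1659 (59 left).
Jul has 31 days: +24 → Aug 1, 1659 (35 left).
Aug has 31 days: +31 → Sep 1, 1659 (4 left).
+4 → Sep 5, 1659.

September 5, 1659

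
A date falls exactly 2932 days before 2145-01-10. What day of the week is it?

First find the weekday of Jan 10, 2145. Doomsday rule: the anchor day for the 2100s is Sunday. For year 45: 45÷12 = 3 r 9, and 9÷4 = 2, so 3+9+2 = 14.
Sunday + 14 ≡ Sunday — that's 2145's doomsday.
In January the doomsday date is Jan 3 (2145 is not a leap year).
Jan 10 is 7 days after Jan 3; 7 mod 7 = 0, so Sunday + 0 = Sunday.
2932 mod 7 = 6, so 2932 days before a Sunday is Sunday − 6 = Monday.

Monday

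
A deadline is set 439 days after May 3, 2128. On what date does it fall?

+365 (one year) → May 3, 2129 (74 left).
May has 31 days: +29 → Jun 1, 2129 (45 left).
Jun has 30 days: +30 → Jul 1, 2129 (15 left).
+15 → Jul 16, 2129.

July 16, 2129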